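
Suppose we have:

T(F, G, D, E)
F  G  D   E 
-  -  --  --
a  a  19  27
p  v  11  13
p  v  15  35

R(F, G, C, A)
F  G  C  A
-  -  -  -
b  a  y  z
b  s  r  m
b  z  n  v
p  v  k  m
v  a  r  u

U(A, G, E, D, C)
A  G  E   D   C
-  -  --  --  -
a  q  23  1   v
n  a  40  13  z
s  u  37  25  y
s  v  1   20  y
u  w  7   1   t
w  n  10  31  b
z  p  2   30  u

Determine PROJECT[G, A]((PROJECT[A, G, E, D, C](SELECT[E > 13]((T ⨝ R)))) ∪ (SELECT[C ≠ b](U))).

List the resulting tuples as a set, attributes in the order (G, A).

{(a, n), (p, z), (q, a), (u, s), (v, m), (v, s), (w, u)}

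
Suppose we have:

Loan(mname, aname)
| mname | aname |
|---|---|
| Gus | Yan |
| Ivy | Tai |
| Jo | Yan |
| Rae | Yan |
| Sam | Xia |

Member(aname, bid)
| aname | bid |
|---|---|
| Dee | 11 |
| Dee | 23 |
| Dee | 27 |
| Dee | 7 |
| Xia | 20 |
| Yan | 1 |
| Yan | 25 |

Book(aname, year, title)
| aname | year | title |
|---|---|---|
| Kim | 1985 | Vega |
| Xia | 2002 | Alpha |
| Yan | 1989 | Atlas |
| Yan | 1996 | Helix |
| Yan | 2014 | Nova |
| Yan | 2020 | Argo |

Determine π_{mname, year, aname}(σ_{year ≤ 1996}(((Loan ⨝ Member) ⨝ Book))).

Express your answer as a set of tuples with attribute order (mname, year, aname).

{(Gus, 1989, Yan), (Gus, 1996, Yan), (Jo, 1989, Yan), (Jo, 1996, Yan), (Rae, 1989, Yan), (Rae, 1996, Yan)}

Loan ⋈ Member (natural join on aname): {(Gus, Yan, 1), (Gus, Yan, 25), (Jo, Yan, 1), (Jo, Yan, 25), (Rae, Yan, 1), (Rae, Yan, 25), (Sam, Xia, 20)}
(Loan ⨝ Member) ⋈ Book (natural join on aname): {(Gus, Yan, 1, 1989, Atlas), (Gus, Yan, 1, 1996, Helix), (Gus, Yan, 1, 2014, Nova), (Gus, Yan, 1, 2020, Argo), (Gus, Yan, 25, 1989, Atlas), (Gus, Yan, 25, 1996, Helix), (Gus, Yan, 25, 2014, Nova), (Gus, Yan, 25, 2020, Argo), (Jo, Yan, 1, 1989, Atlas), (Jo, Yan, 1, 1996, Helix), (Jo, Yan, 1, 2014, Nova), (Jo, Yan, 1, 2020, Argo), (Jo, Yan, 25, 1989, Atlas), (Jo, Yan, 25, 1996, Helix), (Jo, Yan, 25, 2014, Nova), (Jo, Yan, 25, 2020, Argo), (Rae, Yan, 1, 1989, Atlas), (Rae, Yan, 1, 1996, Helix), (Rae, Yan, 1, 2014, Nova), (Rae, Yan, 1, 2020, Argo), (Rae, Yan, 25, 1989, Atlas), (Rae, Yan, 25, 1996, Helix), (Rae, Yan, 25, 2014, Nova), (Rae, Yan, 25, 2020, Argo), (Sam, Xia, 20, 2002, Alpha)}
Filtering on year ≤ 1996 leaves {(Gus, Yan, 1, 1989, Atlas), (Gus, Yan, 1, 1996, Helix), (Gus, Yan, 25, 1989, Atlas), (Gus, Yan, 25, 1996, Helix), (Jo, Yan, 1, 1989, Atlas), (Jo, Yan, 1, 1996, Helix), (Jo, Yan, 25, 1989, Atlas), (Jo, Yan, 25, 1996, Helix), (Rae, Yan, 1, 1989, Atlas), (Rae, Yan, 1, 1996, Helix), (Rae, Yan, 25, 1989, Atlas), (Rae, Yan, 25, 1996, Helix)}.
π[mname, year, aname]: project onto (mname, year, aname) (6 duplicate(s) eliminated) → {(Gus, 1989, Yan), (Gus, 1996, Yan), (Jo, 1989, Yan), (Jo, 1996, Yan), (Rae, 1989, Yan), (Rae, 1996, Yan)}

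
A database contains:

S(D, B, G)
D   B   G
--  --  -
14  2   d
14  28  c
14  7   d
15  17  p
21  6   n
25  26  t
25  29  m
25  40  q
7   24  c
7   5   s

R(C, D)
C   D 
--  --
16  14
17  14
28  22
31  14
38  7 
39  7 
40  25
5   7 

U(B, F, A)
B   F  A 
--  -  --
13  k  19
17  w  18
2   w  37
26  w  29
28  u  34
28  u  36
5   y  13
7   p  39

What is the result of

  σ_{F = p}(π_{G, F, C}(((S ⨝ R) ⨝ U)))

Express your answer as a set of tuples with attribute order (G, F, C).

{(d, p, 16), (d, p, 17), (d, p, 31)}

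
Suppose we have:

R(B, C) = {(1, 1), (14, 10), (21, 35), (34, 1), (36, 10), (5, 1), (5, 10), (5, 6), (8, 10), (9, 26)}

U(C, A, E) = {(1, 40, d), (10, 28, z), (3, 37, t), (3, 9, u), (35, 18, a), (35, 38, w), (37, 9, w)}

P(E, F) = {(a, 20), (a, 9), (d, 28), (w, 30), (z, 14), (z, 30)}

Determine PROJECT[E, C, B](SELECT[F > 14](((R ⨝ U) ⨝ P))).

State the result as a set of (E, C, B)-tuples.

{(a, 35, 21), (d, 1, 1), (d, 1, 34), (d, 1, 5), (w, 35, 21), (z, 10, 14), (z, 10, 36), (z, 10, 5), (z, 10, 8)}

R ⋈ U (natural join on C): {(1, 1, 40, d), (14, 10, 28, z), (21, 35, 18, a), (21, 35, 38, w), (34, 1, 40, d), (36, 10, 28, z), (5, 1, 40, d), (5, 10, 28, z), (8, 10, 28, z)}
(R ⨝ U) ⋈ P (natural join on E): {(1, 1, 40, d, 28), (14, 10, 28, z, 14), (14, 10, 28, z, 30), (21, 35, 18, a, 20), (21, 35, 18, a, 9), (21, 35, 38, w, 30), (34, 1, 40, d, 28), (36, 10, 28, z, 14), (36, 10, 28, z, 30), (5, 1, 40, d, 28), (5, 10, 28, z, 14), (5, 10, 28, z, 30), (8, 10, 28, z, 14), (8, 10, 28, z, 30)}
Filtering on F > 14 leaves {(1, 1, 40, d, 28), (14, 10, 28, z, 30), (21, 35, 18, a, 20), (21, 35, 38, w, 30), (34, 1, 40, d, 28), (36, 10, 28, z, 30), (5, 1, 40, d, 28), (5, 10, 28, z, 30), (8, 10, 28, z, 30)}.
π_{E, C, B} gives {(a, 35, 21), (d, 1, 1), (d, 1, 34), (d, 1, 5), (w, 35, 21), (z, 10, 14), (z, 10, 36), (z, 10, 5), (z, 10, 8)}.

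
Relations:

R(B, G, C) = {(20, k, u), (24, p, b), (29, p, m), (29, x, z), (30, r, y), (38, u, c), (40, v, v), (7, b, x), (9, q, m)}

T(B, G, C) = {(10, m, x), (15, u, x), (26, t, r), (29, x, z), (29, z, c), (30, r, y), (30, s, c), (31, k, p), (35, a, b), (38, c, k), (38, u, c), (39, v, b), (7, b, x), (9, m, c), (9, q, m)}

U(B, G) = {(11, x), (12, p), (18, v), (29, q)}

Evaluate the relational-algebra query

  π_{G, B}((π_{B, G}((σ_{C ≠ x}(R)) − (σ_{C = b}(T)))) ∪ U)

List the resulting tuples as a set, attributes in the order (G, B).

{(k, 20), (p, 12), (p, 24), (p, 29), (q, 29), (q, 9), (r, 30), (u, 38), (v, 18), (v, 40), (x, 11), (x, 29)}

Apply σ_{C ≠ x}; surviving tuples: {(20, k, u), (24, p, b), (29, p, m), (29, x, z), (30, r, y), (38, u, c), (40, v, v), (9, q, m)}
Apply σ_{C = b}; surviving tuples: {(35, a, b), (39, v, b)}
Difference: {(20, k, u), (24, p, b), (29, p, m), (29, x, z), (30, r, y), (38, u, c), (40, v, v), (9, q, m)} with {(35, a, b), (39, v, b)} → {(20, k, u), (24, p, b), (29, p, m), (29, x, z), (30, r, y), (38, u, c), (40, v, v), (9, q, m)}
π_{B, G} gives {(20, k), (24, p), (29, p), (29, x), (30, r), (38, u), (40, v), (9, q)}.
Union: {(20, k), (24, p), (29, p), (29, x), (30, r), (38, u), (40, v), (9, q)} with {(11, x), (12, p), (18, v), (29, q)} → {(11, x), (12, p), (18, v), (20, k), (24, p), (29, p), (29, q), (29, x), (30, r), (38, u), (40, v), (9, q)}
π_{G, B} gives {(k, 20), (p, 12), (p, 24), (p, 29), (q, 29), (q, 9), (r, 30), (u, 38), (v, 18), (v, 40), (x, 11), (x, 29)}.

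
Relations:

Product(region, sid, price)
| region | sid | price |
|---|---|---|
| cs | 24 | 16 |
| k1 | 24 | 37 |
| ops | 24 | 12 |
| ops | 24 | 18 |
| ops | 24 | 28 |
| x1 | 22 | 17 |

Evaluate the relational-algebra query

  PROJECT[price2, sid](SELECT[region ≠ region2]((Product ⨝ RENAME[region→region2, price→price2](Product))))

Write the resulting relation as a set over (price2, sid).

{(12, 24), (16, 24), (18, 24), (28, 24), (37, 24)}

ρ[region→region2, price→price2]: schema becomes (region2, sid, price2); tuples unchanged.
Product ⋈ RENAME[region→region2, price→price2](Product) (natural join on sid): {(cs, 24, 16, cs, 16), (cs, 24, 16, k1, 37), (cs, 24, 16, ops, 12), (cs, 24, 16, ops, 18), (cs, 24, 16, ops, 28), (k1, 24, 37, cs, 16), (k1, 24, 37, k1, 37), (k1, 24, 37, ops, 12), (k1, 24, 37, ops, 18), (k1, 24, 37, ops, 28), (ops, 24, 12, cs, 16), (ops, 24, 12, k1, 37), (ops, 24, 12, ops, 12), (ops, 24, 12, ops, 18), (ops, 24, 12, ops, 28), (ops, 24, 18, cs, 16), (ops, 24, 18, k1, 37), (ops, 24, 18, ops, 12), (ops, 24, 18, ops, 18), (ops, 24, 18, ops, 28), (ops, 24, 28, cs, 16), (ops, 24, 28, k1, 37), (ops, 24, 28, ops, 12), (ops, 24, 28, ops, 18), (ops, 24, 28, ops, 28), (x1, 22, 17, x1, 17)}
σ[region ≠ region2]: keep tuples satisfying region ≠ region2 → {(cs, 24, 16, k1, 37), (cs, 24, 16, ops, 12), (cs, 24, 16, ops, 18), (cs, 24, 16, ops, 28), (k1, 24, 37, cs, 16), (k1, 24, 37, ops, 12), (k1, 24, 37, ops, 18), (k1, 24, 37, ops, 28), (ops, 24, 12, cs, 16), (ops, 24, 12, k1, 37), (ops, 24, 18, cs, 16), (ops, 24, 18, k1, 37), (ops, 24, 28, cs, 16), (ops, 24, 28, k1, 37)}
Keep only column(s) price2, sid (9 duplicate(s) eliminated): {(12, 24), (16, 24), (18, 24), (28, 24), (37, 24)}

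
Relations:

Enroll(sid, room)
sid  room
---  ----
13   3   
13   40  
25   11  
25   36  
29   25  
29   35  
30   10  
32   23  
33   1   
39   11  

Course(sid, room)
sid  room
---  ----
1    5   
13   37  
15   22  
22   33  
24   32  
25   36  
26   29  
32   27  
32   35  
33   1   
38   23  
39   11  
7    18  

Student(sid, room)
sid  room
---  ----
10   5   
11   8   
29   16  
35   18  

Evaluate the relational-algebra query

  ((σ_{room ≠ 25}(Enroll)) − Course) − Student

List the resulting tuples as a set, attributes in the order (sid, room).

{(13, 3), (13, 40), (25, 11), (29, 35), (30, 10), (32, 23)}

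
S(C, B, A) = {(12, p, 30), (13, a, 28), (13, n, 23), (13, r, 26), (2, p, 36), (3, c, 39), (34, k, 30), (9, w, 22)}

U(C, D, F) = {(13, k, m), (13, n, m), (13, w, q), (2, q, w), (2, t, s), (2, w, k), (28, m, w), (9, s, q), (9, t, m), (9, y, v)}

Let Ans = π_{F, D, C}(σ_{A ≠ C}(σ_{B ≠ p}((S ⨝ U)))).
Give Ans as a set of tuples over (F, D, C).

{(m, k, 13), (m, n, 13), (m, t, 9), (q, s, 9), (q, w, 13), (v, y, 9)}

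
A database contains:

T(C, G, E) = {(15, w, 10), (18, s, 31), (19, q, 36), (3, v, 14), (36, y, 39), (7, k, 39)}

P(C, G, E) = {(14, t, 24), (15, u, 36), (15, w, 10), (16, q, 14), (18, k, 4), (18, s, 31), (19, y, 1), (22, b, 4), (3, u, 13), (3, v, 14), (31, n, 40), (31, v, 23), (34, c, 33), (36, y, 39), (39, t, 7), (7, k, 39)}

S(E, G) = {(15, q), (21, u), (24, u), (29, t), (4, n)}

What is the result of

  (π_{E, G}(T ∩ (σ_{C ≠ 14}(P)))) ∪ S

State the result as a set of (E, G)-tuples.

Filtering on C ≠ 14 leaves {(15, u, 36), (15, w, 10), (16, q, 14), (18, k, 4), (18, s, 31), (19, y, 1), (22, b, 4), (3, u, 13), (3, v, 14), (31, n, 40), (31, v, 23), (34, c, 33), (36, y, 39), (39, t, 7), (7, k, 39)}.
Intersection: {(15, w, 10), (18, s, 31), (19, q, 36), (3, v, 14), (36, y, 39), (7, k, 39)} with {(15, u, 36), (15, w, 10), (16, q, 14), (18, k, 4), (18, s, 31), (19, y, 1), (22, b, 4), (3, u, 13), (3, v, 14), (31, n, 40), (31, v, 23), (34, c, 33), (36, y, 39), (39, t, 7), (7, k, 39)} → {(15, w, 10), (18, s, 31), (3, v, 14), (36, y, 39), (7, k, 39)}
π[E, G]: project onto (E, G) → {(10, w), (14, v), (31, s), (39, k), (39, y)}
Union: {(10, w), (14, v), (31, s), (39, k), (39, y)} with {(15, q), (21, u), (24, u), (29, t), (4, n)} → {(10, w), (14, v), (15, q), (21, u), (24, u), (29, t), (31, s), (39, k), (39, y), (4, n)}

{(10, w), (14, v), (15, q), (21, u), (24, u), (29, t), (31, s), (39, k), (39, y), (4, n)}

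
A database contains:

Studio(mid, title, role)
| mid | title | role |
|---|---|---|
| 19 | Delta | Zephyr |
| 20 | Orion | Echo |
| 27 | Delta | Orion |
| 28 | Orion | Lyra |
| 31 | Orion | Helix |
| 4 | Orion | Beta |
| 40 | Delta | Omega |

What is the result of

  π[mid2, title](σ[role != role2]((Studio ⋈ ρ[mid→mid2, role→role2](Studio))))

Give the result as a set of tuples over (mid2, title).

ρ[mid→mid2, role→role2]: schema becomes (mid2, title, role2); tuples unchanged.
Joining Studio and ρ[mid→mid2, role→role2](Studio) on title yields {(19, Delta, Zephyr, 19, Zephyr), (19, Delta, Zephyr, 27, Orion), (19, Delta, Zephyr, 40, Omega), (20, Orion, Echo, 20, Echo), (20, Orion, Echo, 28, Lyra), (20, Orion, Echo, 31, Helix), (20, Orion, Echo, 4, Beta), (27, Delta, Orion, 19, Zephyr), (27, Delta, Orion, 27, Orion), (27, Delta, Orion, 40, Omega), (28, Orion, Lyra, 20, Echo), (28, Orion, Lyra, 28, Lyra), (28, Orion, Lyra, 31, Helix), (28, Orion, Lyra, 4, Beta), (31, Orion, Helix, 20, Echo), (31, Orion, Helix, 28, Lyra), (31, Orion, Helix, 31, Helix), (31, Orion, Helix, 4, Beta), (4, Orion, Beta, 20, Echo), (4, Orion, Beta, 28, Lyra), (4, Orion, Beta, 31, Helix), (4, Orion, Beta, 4, Beta), (40, Delta, Omega, 19, Zephyr), (40, Delta, Omega, 27, Orion), (40, Delta, Omega, 40, Omega)}.
Apply σ_{role != role2}; surviving tuples: {(19, Delta, Zephyr, 27, Orion), (19, Delta, Zephyr, 40, Omega), (20, Orion, Echo, 28, Lyra), (20, Orion, Echo, 31, Helix), (20, Orion, Echo, 4, Beta), (27, Delta, Orion, 19, Zephyr), (27, Delta, Orion, 40, Omega), (28, Orion, Lyra, 20, Echo), (28, Orion, Lyra, 31, Helix), (28, Orion, Lyra, 4, Beta), (31, Orion, Helix, 20, Echo), (31, Orion, Helix, 28, Lyra), (31, Orion, Helix, 4, Beta), (4, Orion, Beta, 20, Echo), (4, Orion, Beta, 28, Lyra), (4, Orion, Beta, 31, Helix), (40, Delta, Omega, 19, Zephyr), (40, Delta, Omega, 27, Orion)}
Keep only column(s) mid2, title (11 duplicate(s) eliminated): {(19, Delta), (20, Orion), (27, Delta), (28, Orion), (31, Orion), (4, Orion), (40, Delta)}

{(19, Delta), (20, Orion), (27, Delta), (28, Orion), (31, Orion), (4, Orion), (40, Delta)}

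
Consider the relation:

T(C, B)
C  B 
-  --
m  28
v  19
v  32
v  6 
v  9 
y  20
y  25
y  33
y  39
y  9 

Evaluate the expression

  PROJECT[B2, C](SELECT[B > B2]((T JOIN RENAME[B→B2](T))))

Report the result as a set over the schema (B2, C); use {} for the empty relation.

ρ[B→B2]: schema becomes (C, B2); tuples unchanged.
Natural join on C: {(m, 28, 28), (v, 19, 19), (v, 19, 32), (v, 19, 6), (v, 19, 9), (v, 32, 19), (v, 32, 32), (v, 32, 6), (v, 32, 9), (v, 6, 19), (v, 6, 32), (v, 6, 6), (v, 6, 9), (v, 9, 19), (v, 9, 32), (v, 9, 6), (v, 9, 9), (y, 20, 20), (y, 20, 25), (y, 20, 33), (y, 20, 39), (y, 20, 9), (y, 25, 20), (y, 25, 25), (y, 25, 33), (y, 25, 39), (y, 25, 9), (y, 33, 20), (y, 33, 25), (y, 33, 33), (y, 33, 39), (y, 33, 9), (y, 39, 20), (y, 39, 25), (y, 39, 33), (y, 39, 39), (y, 39, 9), (y, 9, 20), (y, 9, 25), (y, 9, 33), (y, 9, 39), (y, 9, 9)}
Apply σ_{B > B2}; surviving tuples: {(v, 19, 6), (v, 19, 9), (v, 32, 19), (v, 32, 6), (v, 32, 9), (v, 9, 6), (y, 20, 9), (y, 25, 20), (y, 25, 9), (y, 33, 20), (y, 33, 25), (y, 33, 9), (y, 39, 20), (y, 39, 25), (y, 39, 33), (y, 39, 9)}
Projecting to B2, C (9 duplicate(s) eliminated): {(19, v), (20, y), (25, y), (33, y), (6, v), (9, v), (9, y)}

{(19, v), (20, y), (25, y), (33, y), (6, v), (9, v), (9, y)}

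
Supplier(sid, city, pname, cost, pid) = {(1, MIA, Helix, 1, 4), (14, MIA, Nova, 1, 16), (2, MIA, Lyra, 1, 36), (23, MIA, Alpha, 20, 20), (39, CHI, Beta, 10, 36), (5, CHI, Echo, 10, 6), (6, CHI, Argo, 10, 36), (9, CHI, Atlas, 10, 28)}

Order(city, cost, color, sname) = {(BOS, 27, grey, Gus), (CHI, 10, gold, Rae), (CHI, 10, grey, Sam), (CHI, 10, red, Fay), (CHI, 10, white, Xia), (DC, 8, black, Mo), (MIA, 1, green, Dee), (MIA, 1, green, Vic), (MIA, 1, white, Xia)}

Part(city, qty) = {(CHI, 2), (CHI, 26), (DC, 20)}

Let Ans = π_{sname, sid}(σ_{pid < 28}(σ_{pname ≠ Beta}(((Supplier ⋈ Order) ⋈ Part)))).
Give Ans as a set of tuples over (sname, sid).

{(Fay, 5), (Rae, 5), (Sam, 5), (Xia, 5)}

Joining Supplier and Order on city, cost yields {(1, MIA, Helix, 1, 4, green, Dee), (1, MIA, Helix, 1, 4, green, Vic), (1, MIA, Helix, 1, 4, white, Xia), (14, MIA, Nova, 1, 16, green, Dee), (14, MIA, Nova, 1, 16, green, Vic), (14, MIA, Nova, 1, 16, white, Xia), (2, MIA, Lyra, 1, 36, green, Dee), (2, MIA, Lyra, 1, 36, green, Vic), (2, MIA, Lyra, 1, 36, white, Xia), (39, CHI, Beta, 10, 36, gold, Rae), (39, CHI, Beta, 10, 36, grey, Sam), (39, CHI, Beta, 10, 36, red, Fay), (39, CHI, Beta, 10, 36, white, Xia), (5, CHI, Echo, 10, 6, gold, Rae), (5, CHI, Echo, 10, 6, grey, Sam), (5, CHI, Echo, 10, 6, red, Fay), (5, CHI, Echo, 10, 6, white, Xia), (6, CHI, Argo, 10, 36, gold, Rae), (6, CHI, Argo, 10, 36, grey, Sam), (6, CHI, Argo, 10, 36, red, Fay), (6, CHI, Argo, 10, 36, white, Xia), (9, CHI, Atlas, 10, 28, gold, Rae), (9, CHI, Atlas, 10, 28, grey, Sam), (9, CHI, Atlas, 10, 28, red, Fay), (9, CHI, Atlas, 10, 28, white, Xia)}.
Joining (Supplier ⋈ Order) and Part on city yields {(39, CHI, Beta, 10, 36, gold, Rae, 2), (39, CHI, Beta, 10, 36, gold, Rae, 26), (39, CHI, Beta, 10, 36, grey, Sam, 2), (39, CHI, Beta, 10, 36, grey, Sam, 26), (39, CHI, Beta, 10, 36, red, Fay, 2), (39, CHI, Beta, 10, 36, red, Fay, 26), (39, CHI, Beta, 10, 36, white, Xia, 2), (39, CHI, Beta, 10, 36, white, Xia, 26), (5, CHI, Echo, 10, 6, gold, Rae, 2), (5, CHI, Echo, 10, 6, gold, Rae, 26), (5, CHI, Echo, 10, 6, grey, Sam, 2), (5, CHI, Echo, 10, 6, grey, Sam, 26), (5, CHI, Echo, 10, 6, red, Fay, 2), (5, CHI, Echo, 10, 6, red, Fay, 26), (5, CHI, Echo, 10, 6, white, Xia, 2), (5, CHI, Echo, 10, 6, white, Xia, 26), (6, CHI, Argo, 10, 36, gold, Rae, 2), (6, CHI, Argo, 10, 36, gold, Rae, 26), (6, CHI, Argo, 10, 36, grey, Sam, 2), (6, CHI, Argo, 10, 36, grey, Sam, 26), (6, CHI, Argo, 10, 36, red, Fay, 2), (6, CHI, Argo, 10, 36, red, Fay, 26), (6, CHI, Argo, 10, 36, white, Xia, 2), (6, CHI, Argo, 10, 36, white, Xia, 26), (9, CHI, Atlas, 10, 28, gold, Rae, 2), (9, CHI, Atlas, 10, 28, gold, Rae, 26), (9, CHI, Atlas, 10, 28, grey, Sam, 2), (9, CHI, Atlas, 10, 28, grey, Sam, 26), (9, CHI, Atlas, 10, 28, red, Fay, 2), (9, CHI, Atlas, 10, 28, red, Fay, 26), (9, CHI, Atlas, 10, 28, white, Xia, 2), (9, CHI, Atlas, 10, 28, white, Xia, 26)}.
Selection pname ≠ Beta: {(5, CHI, Echo, 10, 6, gold, Rae, 2), (5, CHI, Echo, 10, 6, gold, Rae, 26), (5, CHI, Echo, 10, 6, grey, Sam, 2), (5, CHI, Echo, 10, 6, grey, Sam, 26), (5, CHI, Echo, 10, 6, red, Fay, 2), (5, CHI, Echo, 10, 6, red, Fay, 26), (5, CHI, Echo, 10, 6, white, Xia, 2), (5, CHI, Echo, 10, 6, white, Xia, 26), (6, CHI, Argo, 10, 36, gold, Rae, 2), (6, CHI, Argo, 10, 36, gold, Rae, 26), (6, CHI, Argo, 10, 36, grey, Sam, 2), (6, CHI, Argo, 10, 36, grey, Sam, 26), (6, CHI, Argo, 10, 36, red, Fay, 2), (6, CHI, Argo, 10, 36, red, Fay, 26), (6, CHI, Argo, 10, 36, white, Xia, 2), (6, CHI, Argo, 10, 36, white, Xia, 26), (9, CHI, Atlas, 10, 28, gold, Rae, 2), (9, CHI, Atlas, 10, 28, gold, Rae, 26), (9, CHI, Atlas, 10, 28, grey, Sam, 2), (9, CHI, Atlas, 10, 28, grey, Sam, 26), (9, CHI, Atlas, 10, 28, red, Fay, 2), (9, CHI, Atlas, 10, 28, red, Fay, 26), (9, CHI, Atlas, 10, 28, white, Xia, 2), (9, CHI, Atlas, 10, 28, white, Xia, 26)}
Selection pid < 28: {(5, CHI, Echo, 10, 6, gold, Rae, 2), (5, CHI, Echo, 10, 6, gold, Rae, 26), (5, CHI, Echo, 10, 6, grey, Sam, 2), (5, CHI, Echo, 10, 6, grey, Sam, 26), (5, CHI, Echo, 10, 6, red, Fay, 2), (5, CHI, Echo, 10, 6, red, Fay, 26), (5, CHI, Echo, 10, 6, white, Xia, 2), (5, CHI, Echo, 10, 6, white, Xia, 26)}
π_{sname, sid} gives {(Fay, 5), (Rae, 5), (Sam, 5), (Xia, 5)} (4 duplicate(s) eliminated).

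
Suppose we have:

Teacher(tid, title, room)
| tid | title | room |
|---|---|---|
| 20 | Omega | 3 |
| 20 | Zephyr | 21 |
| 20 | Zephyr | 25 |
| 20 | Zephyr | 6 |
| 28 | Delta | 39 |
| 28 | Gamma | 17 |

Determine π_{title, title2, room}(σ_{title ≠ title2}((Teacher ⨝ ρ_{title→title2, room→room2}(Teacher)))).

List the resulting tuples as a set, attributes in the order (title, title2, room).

{(Delta, Gamma, 39), (Gamma, Delta, 17), (Omega, Zephyr, 3), (Zephyr, Omega, 21), (Zephyr, Omega, 25), (Zephyr, Omega, 6)}

ρ[title→title2, room→room2]: schema becomes (tid, title2, room2); tuples unchanged.
Teacher ⋈ ρ_{title→title2, room→room2}(Teacher) (natural join on tid): {(20, Omega, 3, Omega, 3), (20, Omega, 3, Zephyr, 21), (20, Omega, 3, Zephyr, 25), (20, Omega, 3, Zephyr, 6), (20, Zephyr, 21, Omega, 3), (20, Zephyr, 21, Zephyr, 21), (20, Zephyr, 21, Zephyr, 25), (20, Zephyr, 21, Zephyr, 6), (20, Zephyr, 25, Omega, 3), (20, Zephyr, 25, Zephyr, 21), (20, Zephyr, 25, Zephyr, 25), (20, Zephyr, 25, Zephyr, 6), (20, Zephyr, 6, Omega, 3), (20, Zephyr, 6, Zephyr, 21), (20, Zephyr, 6, Zephyr, 25), (20, Zephyr, 6, Zephyr, 6), (28, Delta, 39, Delta, 39), (28, Delta, 39, Gamma, 17), (28, Gamma, 17, Delta, 39), (28, Gamma, 17, Gamma, 17)}
σ[title ≠ title2]: keep tuples satisfying title ≠ title2 → {(20, Omega, 3, Zephyr, 21), (20, Omega, 3, Zephyr, 25), (20, Omega, 3, Zephyr, 6), (20, Zephyr, 21, Omega, 3), (20, Zephyr, 25, Omega, 3), (20, Zephyr, 6, Omega, 3), (28, Delta, 39, Gamma, 17), (28, Gamma, 17, Delta, 39)}
Keep only column(s) title, title2, room (2 duplicate(s) eliminated): {(Delta, Gamma, 39), (Gamma, Delta, 17), (Omega, Zephyr, 3), (Zephyr, Omega, 21), (Zephyr, Omega, 25), (Zephyr, Omega, 6)}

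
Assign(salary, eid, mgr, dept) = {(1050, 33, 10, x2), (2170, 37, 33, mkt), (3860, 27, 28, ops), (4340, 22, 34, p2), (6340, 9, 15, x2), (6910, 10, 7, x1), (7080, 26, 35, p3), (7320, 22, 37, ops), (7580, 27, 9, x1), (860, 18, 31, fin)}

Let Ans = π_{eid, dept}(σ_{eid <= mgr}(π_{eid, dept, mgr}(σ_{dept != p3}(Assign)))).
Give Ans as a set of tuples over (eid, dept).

{(18, fin), (22, ops), (22, p2), (27, ops), (9, x2)}

Selection dept != p3: {(1050, 33, 10, x2), (2170, 37, 33, mkt), (3860, 27, 28, ops), (4340, 22, 34, p2), (6340, 9, 15, x2), (6910, 10, 7, x1), (7320, 22, 37, ops), (7580, 27, 9, x1), (860, 18, 31, fin)}
Keep only column(s) eid, dept, mgr: {(10, x1, 7), (18, fin, 31), (22, ops, 37), (22, p2, 34), (27, ops, 28), (27, x1, 9), (33, x2, 10), (37, mkt, 33), (9, x2, 15)}
Selection eid <= mgr: {(18, fin, 31), (22, ops, 37), (22, p2, 34), (27, ops, 28), (9, x2, 15)}
Keep only column(s) eid, dept: {(18, fin), (22, ops), (22, p2), (27, ops), (9, x2)}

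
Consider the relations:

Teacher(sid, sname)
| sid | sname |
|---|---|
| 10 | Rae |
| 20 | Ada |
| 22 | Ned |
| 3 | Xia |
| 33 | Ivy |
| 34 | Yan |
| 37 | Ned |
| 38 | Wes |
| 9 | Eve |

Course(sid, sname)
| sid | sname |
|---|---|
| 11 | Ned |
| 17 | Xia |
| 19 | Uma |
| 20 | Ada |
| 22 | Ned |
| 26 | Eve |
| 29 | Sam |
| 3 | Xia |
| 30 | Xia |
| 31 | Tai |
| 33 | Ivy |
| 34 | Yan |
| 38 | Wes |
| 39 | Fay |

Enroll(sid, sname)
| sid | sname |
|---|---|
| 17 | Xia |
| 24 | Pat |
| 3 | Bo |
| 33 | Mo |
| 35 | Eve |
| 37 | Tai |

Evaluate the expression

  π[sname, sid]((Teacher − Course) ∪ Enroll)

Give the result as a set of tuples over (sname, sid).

{(Bo, 3), (Eve, 35), (Eve, 9), (Mo, 33), (Ned, 37), (Pat, 24), (Rae, 10), (Tai, 37), (Xia, 17)}

Set difference of the two operands is {(10, Rae), (37, Ned), (9, Eve)}.
Set union of the two operands is {(10, Rae), (17, Xia), (24, Pat), (3, Bo), (33, Mo), (35, Eve), (37, Ned), (37, Tai), (9, Eve)}.
Projecting to sname, sid: {(Bo, 3), (Eve, 35), (Eve, 9), (Mo, 33), (Ned, 37), (Pat, 24), (Rae, 10), (Tai, 37), (Xia, 17)}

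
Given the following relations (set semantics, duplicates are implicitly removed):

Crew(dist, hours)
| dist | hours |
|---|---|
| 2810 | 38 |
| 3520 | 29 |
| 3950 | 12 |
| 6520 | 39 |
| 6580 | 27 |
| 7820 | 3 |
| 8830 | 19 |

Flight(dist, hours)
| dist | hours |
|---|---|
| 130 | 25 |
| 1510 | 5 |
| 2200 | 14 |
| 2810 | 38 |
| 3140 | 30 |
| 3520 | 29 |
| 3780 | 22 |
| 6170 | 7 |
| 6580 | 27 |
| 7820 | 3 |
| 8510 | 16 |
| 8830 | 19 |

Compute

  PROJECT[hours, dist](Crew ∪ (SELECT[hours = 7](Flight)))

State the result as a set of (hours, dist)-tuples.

Apply σ_{hours = 7}; surviving tuples: {(6170, 7)}
Taking the union: {(2810, 38), (3520, 29), (3950, 12), (6170, 7), (6520, 39), (6580, 27), (7820, 3), (8830, 19)}
π_{hours, dist} gives {(12, 3950), (19, 8830), (27, 6580), (29, 3520), (3, 7820), (38, 2810), (39, 6520), (7, 6170)}.

{(12, 3950), (19, 8830), (27, 6580), (29, 3520), (3, 7820), (38, 2810), (39, 6520), (7, 6170)}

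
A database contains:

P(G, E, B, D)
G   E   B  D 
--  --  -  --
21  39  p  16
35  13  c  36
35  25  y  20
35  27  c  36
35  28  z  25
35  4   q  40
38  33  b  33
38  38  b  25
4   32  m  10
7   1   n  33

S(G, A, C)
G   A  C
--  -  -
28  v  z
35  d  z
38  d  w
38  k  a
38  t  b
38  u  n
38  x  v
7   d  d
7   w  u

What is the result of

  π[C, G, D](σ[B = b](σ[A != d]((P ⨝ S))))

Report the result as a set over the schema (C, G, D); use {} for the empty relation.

{(a, 38, 25), (a, 38, 33), (b, 38, 25), (b, 38, 33), (n, 38, 25), (n, 38, 33), (v, 38, 25), (v, 38, 33)}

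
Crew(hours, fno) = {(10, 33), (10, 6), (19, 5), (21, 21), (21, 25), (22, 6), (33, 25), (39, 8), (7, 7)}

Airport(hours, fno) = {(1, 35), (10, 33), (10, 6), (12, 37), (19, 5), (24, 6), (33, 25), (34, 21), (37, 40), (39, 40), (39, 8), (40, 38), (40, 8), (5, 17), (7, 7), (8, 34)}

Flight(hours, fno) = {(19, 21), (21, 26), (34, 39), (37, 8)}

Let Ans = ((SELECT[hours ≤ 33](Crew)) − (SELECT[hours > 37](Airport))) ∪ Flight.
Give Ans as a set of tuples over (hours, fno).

{(10, 33), (10, 6), (19, 21), (19, 5), (21, 21), (21, 25), (21, 26), (22, 6), (33, 25), (34, 39), (37, 8), (7, 7)}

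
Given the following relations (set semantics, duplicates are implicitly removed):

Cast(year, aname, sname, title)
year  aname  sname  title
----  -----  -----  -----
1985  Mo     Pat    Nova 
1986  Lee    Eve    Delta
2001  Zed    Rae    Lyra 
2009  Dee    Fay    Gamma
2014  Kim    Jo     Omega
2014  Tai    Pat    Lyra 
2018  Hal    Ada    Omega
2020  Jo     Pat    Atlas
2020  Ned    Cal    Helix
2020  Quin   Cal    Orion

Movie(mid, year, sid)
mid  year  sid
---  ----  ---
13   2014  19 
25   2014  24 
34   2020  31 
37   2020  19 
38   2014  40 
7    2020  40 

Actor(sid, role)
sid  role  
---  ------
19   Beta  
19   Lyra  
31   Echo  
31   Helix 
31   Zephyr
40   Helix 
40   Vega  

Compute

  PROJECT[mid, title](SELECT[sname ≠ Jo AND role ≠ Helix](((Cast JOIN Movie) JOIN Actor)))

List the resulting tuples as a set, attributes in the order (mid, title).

{(13, Lyra), (34, Atlas), (34, Helix), (34, Orion), (37, Atlas), (37, Helix), (37, Orion), (38, Lyra), (7, Atlas), (7, Helix), (7, Orion)}

Joining Cast and Movie on year yields {(2014, Kim, Jo, Omega, 13, 19), (2014, Kim, Jo, Omega, 25, 24), (2014, Kim, Jo, Omega, 38, 40), (2014, Tai, Pat, Lyra, 13, 19), (2014, Tai, Pat, Lyra, 25, 24), (2014, Tai, Pat, Lyra, 38, 40), (2020, Jo, Pat, Atlas, 34, 31), (2020, Jo, Pat, Atlas, 37, 19), (2020, Jo, Pat, Atlas, 7, 40), (2020, Ned, Cal, Helix, 34, 31), (2020, Ned, Cal, Helix, 37, 19), (2020, Ned, Cal, Helix, 7, 40), (2020, Quin, Cal, Orion, 34, 31), (2020, Quin, Cal, Orion, 37, 19), (2020, Quin, Cal, Orion, 7, 40)}.
Joining (Cast JOIN Movie) and Actor on sid yields {(2014, Kim, Jo, Omega, 13, 19, Beta), (2014, Kim, Jo, Omega, 13, 19, Lyra), (2014, Kim, Jo, Omega, 38, 40, Helix), (2014, Kim, Jo, Omega, 38, 40, Vega), (2014, Tai, Pat, Lyra, 13, 19, Beta), (2014, Tai, Pat, Lyra, 13, 19, Lyra), (2014, Tai, Pat, Lyra, 38, 40, Helix), (2014, Tai, Pat, Lyra, 38, 40, Vega), (2020, Jo, Pat, Atlas, 34, 31, Echo), (2020, Jo, Pat, Atlas, 34, 31, Helix), (2020, Jo, Pat, Atlas, 34, 31, Zephyr), (2020, Jo, Pat, Atlas, 37, 19, Beta), (2020, Jo, Pat, Atlas, 37, 19, Lyra), (2020, Jo, Pat, Atlas, 7, 40, Helix), (2020, Jo, Pat, Atlas, 7, 40, Vega), (2020, Ned, Cal, Helix, 34, 31, Echo), (2020, Ned, Cal, Helix, 34, 31, Helix), (2020, Ned, Cal, Helix, 34, 31, Zephyr), (2020, Ned, Cal, Helix, 37, 19, Beta), (2020, Ned, Cal, Helix, 37, 19, Lyra), (2020, Ned, Cal, Helix, 7, 40, Helix), (2020, Ned, Cal, Helix, 7, 40, Vega), (2020, Quin, Cal, Orion, 34, 31, Echo), (2020, Quin, Cal, Orion, 34, 31, Helix), (2020, Quin, Cal, Orion, 34, 31, Zephyr), (2020, Quin, Cal, Orion, 37, 19, Beta), (2020, Quin, Cal, Orion, 37, 19, Lyra), (2020, Quin, Cal, Orion, 7, 40, Helix), (2020, Quin, Cal, Orion, 7, 40, Vega)}.
σ[sname ≠ Jo AND role ≠ Helix]: keep tuples satisfying sname ≠ Jo AND role ≠ Helix → {(2014, Tai, Pat, Lyra, 13, 19, Beta), (2014, Tai, Pat, Lyra, 13, 19, Lyra), (2014, Tai, Pat, Lyra, 38, 40, Vega), (2020, Jo, Pat, Atlas, 34, 31, Echo), (2020, Jo, Pat, Atlas, 34, 31, Zephyr), (2020, Jo, Pat, Atlas, 37, 19, Beta), (2020, Jo, Pat, Atlas, 37, 19, Lyra), (2020, Jo, Pat, Atlas, 7, 40, Vega), (2020, Ned, Cal, Helix, 34, 31, Echo), (2020, Ned, Cal, Helix, 34, 31, Zephyr), (2020, Ned, Cal, Helix, 37, 19, Beta), (2020, Ned, Cal, Helix, 37, 19, Lyra), (2020, Ned, Cal, Helix, 7, 40, Vega), (2020, Quin, Cal, Orion, 34, 31, Echo), (2020, Quin, Cal, Orion, 34, 31, Zephyr), (2020, Quin, Cal, Orion, 37, 19, Beta), (2020, Quin, Cal, Orion, 37, 19, Lyra), (2020, Quin, Cal, Orion, 7, 40, Vega)}
Projecting to mid, title (7 duplicate(s) eliminated): {(13, Lyra), (34, Atlas), (34, Helix), (34, Orion), (37, Atlas), (37, Helix), (37, Orion), (38, Lyra), (7, Atlas), (7, Helix), (7, Orion)}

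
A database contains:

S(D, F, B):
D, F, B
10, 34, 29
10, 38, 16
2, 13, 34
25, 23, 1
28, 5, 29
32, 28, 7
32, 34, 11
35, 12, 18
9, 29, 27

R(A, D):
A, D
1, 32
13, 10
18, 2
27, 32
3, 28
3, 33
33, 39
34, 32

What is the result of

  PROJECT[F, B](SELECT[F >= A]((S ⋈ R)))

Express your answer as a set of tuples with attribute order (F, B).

{(28, 7), (34, 11), (34, 29), (38, 16), (5, 29)}

Natural join on D: {(10, 34, 29, 13), (10, 38, 16, 13), (2, 13, 34, 18), (28, 5, 29, 3), (32, 28, 7, 1), (32, 28, 7, 27), (32, 28, 7, 34), (32, 34, 11, 1), (32, 34, 11, 27), (32, 34, 11, 34)}
Apply σ_{F >= A}; surviving tuples: {(10, 34, 29, 13), (10, 38, 16, 13), (28, 5, 29, 3), (32, 28, 7, 1), (32, 28, 7, 27), (32, 34, 11, 1), (32, 34, 11, 27), (32, 34, 11, 34)}
π_{F, B} gives {(28, 7), (34, 11), (34, 29), (38, 16), (5, 29)} (3 duplicate(s) eliminated).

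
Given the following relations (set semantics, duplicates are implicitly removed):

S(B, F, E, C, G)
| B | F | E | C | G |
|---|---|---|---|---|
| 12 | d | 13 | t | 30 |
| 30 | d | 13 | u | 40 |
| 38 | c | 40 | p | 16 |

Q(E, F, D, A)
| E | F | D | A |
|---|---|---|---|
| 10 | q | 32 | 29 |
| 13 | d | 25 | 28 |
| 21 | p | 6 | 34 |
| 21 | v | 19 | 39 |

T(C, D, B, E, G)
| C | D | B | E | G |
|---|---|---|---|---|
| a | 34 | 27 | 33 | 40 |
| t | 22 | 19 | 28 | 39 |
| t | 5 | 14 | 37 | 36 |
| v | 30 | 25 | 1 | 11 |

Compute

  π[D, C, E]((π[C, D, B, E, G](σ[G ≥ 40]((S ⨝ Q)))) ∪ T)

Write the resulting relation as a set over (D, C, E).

{(22, t, 28), (25, u, 13), (30, v, 1), (34, a, 33), (5, t, 37)}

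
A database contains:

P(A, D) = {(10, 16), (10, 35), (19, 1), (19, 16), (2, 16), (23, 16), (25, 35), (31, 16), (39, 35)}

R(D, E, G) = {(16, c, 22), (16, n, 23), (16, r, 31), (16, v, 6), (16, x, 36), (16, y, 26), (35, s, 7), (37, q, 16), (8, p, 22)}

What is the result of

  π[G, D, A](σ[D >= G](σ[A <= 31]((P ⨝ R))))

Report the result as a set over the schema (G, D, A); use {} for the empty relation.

{(6, 16, 10), (6, 16, 19), (6, 16, 2), (6, 16, 23), (6, 16, 31), (7, 35, 10), (7, 35, 25)}

P ⋈ R (natural join on D): {(10, 16, c, 22), (10, 16, n, 23), (10, 16, r, 31), (10, 16, v, 6), (10, 16, x, 36), (10, 16, y, 26), (10, 35, s, 7), (19, 16, c, 22), (19, 16, n, 23), (19, 16, r, 31), (19, 16, v, 6), (19, 16, x, 36), (19, 16, y, 26), (2, 16, c, 22), (2, 16, n, 23), (2, 16, r, 31), (2, 16, v, 6), (2, 16, x, 36), (2, 16, y, 26), (23, 16, c, 22), (23, 16, n, 23), (23, 16, r, 31), (23, 16, v, 6), (23, 16, x, 36), (23, 16, y, 26), (25, 35, s, 7), (31, 16, c, 22), (31, 16, n, 23), (31, 16, r, 31), (31, 16, v, 6), (31, 16, x, 36), (31, 16, y, 26), (39, 35, s, 7)}
Filtering on A <= 31 leaves {(10, 16, c, 22), (10, 16, n, 23), (10, 16, r, 31), (10, 16, v, 6), (10, 16, x, 36), (10, 16, y, 26), (10, 35, s, 7), (19, 16, c, 22), (19, 16, n, 23), (19, 16, r, 31), (19, 16, v, 6), (19, 16, x, 36), (19, 16, y, 26), (2, 16, c, 22), (2, 16, n, 23), (2, 16, r, 31), (2, 16, v, 6), (2, 16, x, 36), (2, 16, y, 26), (23, 16, c, 22), (23, 16, n, 23), (23, 16, r, 31), (23, 16, v, 6), (23, 16, x, 36), (23, 16, y, 26), (25, 35, s, 7), (31, 16, c, 22), (31, 16, n, 23), (31, 16, r, 31), (31, 16, v, 6), (31, 16, x, 36), (31, 16, y, 26)}.
Filtering on D >= G leaves {(10, 16, v, 6), (10, 35, s, 7), (19, 16, v, 6), (2, 16, v, 6), (23, 16, v, 6), (25, 35, s, 7), (31, 16, v, 6)}.
Projecting to G, D, A: {(6, 16, 10), (6, 16, 19), (6, 16, 2), (6, 16, 23), (6, 16, 31), (7, 35, 10), (7, 35, 25)}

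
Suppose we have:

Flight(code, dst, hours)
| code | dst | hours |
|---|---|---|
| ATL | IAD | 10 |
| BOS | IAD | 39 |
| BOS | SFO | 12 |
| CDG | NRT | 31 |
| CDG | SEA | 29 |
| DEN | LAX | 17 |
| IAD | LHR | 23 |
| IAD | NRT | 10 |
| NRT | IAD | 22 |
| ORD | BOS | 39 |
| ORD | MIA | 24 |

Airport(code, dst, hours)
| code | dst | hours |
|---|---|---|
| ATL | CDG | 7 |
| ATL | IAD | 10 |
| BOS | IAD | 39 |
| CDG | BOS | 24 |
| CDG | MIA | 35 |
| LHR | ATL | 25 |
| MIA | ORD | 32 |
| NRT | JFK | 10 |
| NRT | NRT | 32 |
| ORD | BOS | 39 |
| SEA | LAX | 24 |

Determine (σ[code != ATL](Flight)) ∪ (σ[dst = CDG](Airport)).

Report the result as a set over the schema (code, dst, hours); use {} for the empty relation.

Selection code != ATL: {(BOS, IAD, 39), (BOS, SFO, 12), (CDG, NRT, 31), (CDG, SEA, 29), (DEN, LAX, 17), (IAD, LHR, 23), (IAD, NRT, 10), (NRT, IAD, 22), (ORD, BOS, 39), (ORD, MIA, 24)}
Selection dst = CDG: {(ATL, CDG, 7)}
Set union of the two operands is {(ATL, CDG, 7), (BOS, IAD, 39), (BOS, SFO, 12), (CDG, NRT, 31), (CDG, SEA, 29), (DEN, LAX, 17), (IAD, LHR, 23), (IAD, NRT, 10), (NRT, IAD, 22), (ORD, BOS, 39), (ORD, MIA, 24)}.

{(ATL, CDG, 7), (BOS, IAD, 39), (BOS, SFO, 12), (CDG, NRT, 31), (CDG, SEA, 29), (DEN, LAX, 17), (IAD, LHR, 23), (IAD, NRT, 10), (NRT, IAD, 22), (ORD, BOS, 39), (ORD, MIA, 24)}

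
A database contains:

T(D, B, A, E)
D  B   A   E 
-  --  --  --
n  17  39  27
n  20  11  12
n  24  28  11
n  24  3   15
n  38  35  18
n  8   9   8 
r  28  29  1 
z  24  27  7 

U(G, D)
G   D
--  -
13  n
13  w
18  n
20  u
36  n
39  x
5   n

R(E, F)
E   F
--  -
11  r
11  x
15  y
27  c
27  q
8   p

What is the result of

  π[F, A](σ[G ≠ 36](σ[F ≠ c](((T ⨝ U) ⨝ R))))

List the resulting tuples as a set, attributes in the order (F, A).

{(p, 9), (q, 39), (r, 28), (x, 28), (y, 3)}

Joining T and U on D yields {(n, 17, 39, 27, 13), (n, 17, 39, 27, 18), (n, 17, 39, 27, 36), (n, 17, 39, 27, 5), (n, 20, 11, 12, 13), (n, 20, 11, 12, 18), (n, 20, 11, 12, 36), (n, 20, 11, 12, 5), (n, 24, 28, 11, 13), (n, 24, 28, 11, 18), (n, 24, 28, 11, 36), (n, 24, 28, 11, 5), (n, 24, 3, 15, 13), (n, 24, 3, 15, 18), (n, 24, 3, 15, 36), (n, 24, 3, 15, 5), (n, 38, 35, 18, 13), (n, 38, 35, 18, 18), (n, 38, 35, 18, 36), (n, 38, 35, 18, 5), (n, 8, 9, 8, 13), (n, 8, 9, 8, 18), (n, 8, 9, 8, 36), (n, 8, 9, 8, 5)}.
Joining (T ⨝ U) and R on E yields {(n, 17, 39, 27, 13, c), (n, 17, 39, 27, 13, q), (n, 17, 39, 27, 18, c), (n, 17, 39, 27, 18, q), (n, 17, 39, 27, 36, c), (n, 17, 39, 27, 36, q), (n, 17, 39, 27, 5, c), (n, 17, 39, 27, 5, q), (n, 24, 28, 11, 13, r), (n, 24, 28, 11, 13, x), (n, 24, 28, 11, 18, r), (n, 24, 28, 11, 18, x), (n, 24, 28, 11, 36, r), (n, 24, 28, 11, 36, x), (n, 24, 28, 11, 5, r), (n, 24, 28, 11, 5, x), (n, 24, 3, 15, 13, y), (n, 24, 3, 15, 18, y), (n, 24, 3, 15, 36, y), (n, 24, 3, 15, 5, y), (n, 8, 9, 8, 13, p), (n, 8, 9, 8, 18, p), (n, 8, 9, 8, 36, p), (n, 8, 9, 8, 5, p)}.
Filtering on F ≠ c leaves {(n, 17, 39, 27, 13, q), (n, 17, 39, 27, 18, q), (n, 17, 39, 27, 36, q), (n, 17, 39, 27, 5, q), (n, 24, 28, 11, 13, r), (n, 24, 28, 11, 13, x), (n, 24, 28, 11, 18, r), (n, 24, 28, 11, 18, x), (n, 24, 28, 11, 36, r), (n, 24, 28, 11, 36, x), (n, 24, 28, 11, 5, r), (n, 24, 28, 11, 5, x), (n, 24, 3, 15, 13, y), (n, 24, 3, 15, 18, y), (n, 24, 3, 15, 36, y), (n, 24, 3, 15, 5, y), (n, 8, 9, 8, 13, p), (n, 8, 9, 8, 18, p), (n, 8, 9, 8, 36, p), (n, 8, 9, 8, 5, p)}.
Filtering on G ≠ 36 leaves {(n, 17, 39, 27, 13, q), (n, 17, 39, 27, 18, q), (n, 17, 39, 27, 5, q), (n, 24, 28, 11, 13, r), (n, 24, 28, 11, 13, x), (n, 24, 28, 11, 18, r), (n, 24, 28, 11, 18, x), (n, 24, 28, 11, 5, r), (n, 24, 28, 11, 5, x), (n, 24, 3, 15, 13, y), (n, 24, 3, 15, 18, y), (n, 24, 3, 15, 5, y), (n, 8, 9, 8, 13, p), (n, 8, 9, 8, 18, p), (n, 8, 9, 8, 5, p)}.
Keep only column(s) F, A (10 duplicate(s) eliminated): {(p, 9), (q, 39), (r, 28), (x, 28), (y, 3)}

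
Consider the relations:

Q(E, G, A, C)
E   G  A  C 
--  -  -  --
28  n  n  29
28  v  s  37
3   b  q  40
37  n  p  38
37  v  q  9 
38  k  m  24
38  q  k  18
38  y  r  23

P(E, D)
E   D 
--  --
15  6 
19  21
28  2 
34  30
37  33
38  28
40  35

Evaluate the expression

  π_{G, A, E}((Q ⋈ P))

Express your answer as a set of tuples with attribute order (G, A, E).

{(k, m, 38), (n, n, 28), (n, p, 37), (q, k, 38), (v, q, 37), (v, s, 28), (y, r, 38)}

Natural join on E: {(28, n, n, 29, 2), (28, v, s, 37, 2), (37, n, p, 38, 33), (37, v, q, 9, 33), (38, k, m, 24, 28), (38, q, k, 18, 28), (38, y, r, 23, 28)}
Keep only column(s) G, A, E: {(k, m, 38), (n, n, 28), (n, p, 37), (q, k, 38), (v, q, 37), (v, s, 28), (y, r, 38)}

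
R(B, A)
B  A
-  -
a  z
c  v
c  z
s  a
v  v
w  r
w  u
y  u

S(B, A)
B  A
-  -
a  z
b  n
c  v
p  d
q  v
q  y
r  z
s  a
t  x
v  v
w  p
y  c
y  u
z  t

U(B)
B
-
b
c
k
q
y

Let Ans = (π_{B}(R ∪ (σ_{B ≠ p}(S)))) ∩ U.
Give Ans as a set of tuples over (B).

{b, c, q, y}

Selection B ≠ p: {(a, z), (b, n), (c, v), (q, v), (q, y), (r, z), (s, a), (t, x), (v, v), (w, p), (y, c), (y, u), (z, t)}
Set union of the two operands is {(a, z), (b, n), (c, v), (c, z), (q, v), (q, y), (r, z), (s, a), (t, x), (v, v), (w, p), (w, r), (w, u), (y, c), (y, u), (z, t)}.
Projecting to B (5 duplicate(s) eliminated): {a, b, c, q, r, s, t, v, w, y, z}
Set intersection of the two operands is {b, c, q, y}.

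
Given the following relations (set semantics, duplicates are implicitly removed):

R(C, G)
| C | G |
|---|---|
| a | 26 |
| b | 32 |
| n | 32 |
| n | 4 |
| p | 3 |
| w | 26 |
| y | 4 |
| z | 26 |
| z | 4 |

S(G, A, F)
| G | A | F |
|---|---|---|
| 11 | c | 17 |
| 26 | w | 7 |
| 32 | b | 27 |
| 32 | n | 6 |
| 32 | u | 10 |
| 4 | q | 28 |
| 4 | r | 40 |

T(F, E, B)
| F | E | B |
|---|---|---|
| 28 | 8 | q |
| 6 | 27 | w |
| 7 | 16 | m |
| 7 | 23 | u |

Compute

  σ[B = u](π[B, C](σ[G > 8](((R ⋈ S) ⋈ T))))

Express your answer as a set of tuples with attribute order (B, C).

{(u, a), (u, w), (u, z)}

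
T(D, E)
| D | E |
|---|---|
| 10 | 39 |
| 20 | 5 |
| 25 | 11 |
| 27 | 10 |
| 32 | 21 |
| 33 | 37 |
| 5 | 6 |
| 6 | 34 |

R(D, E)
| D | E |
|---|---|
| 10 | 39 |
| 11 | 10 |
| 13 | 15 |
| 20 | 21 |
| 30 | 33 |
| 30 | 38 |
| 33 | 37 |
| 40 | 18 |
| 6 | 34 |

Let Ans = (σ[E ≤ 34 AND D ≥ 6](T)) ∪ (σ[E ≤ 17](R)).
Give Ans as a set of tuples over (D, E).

Selection E ≤ 34 AND D ≥ 6: {(20, 5), (25, 11), (27, 10), (32, 21), (6, 34)}
Selection E ≤ 17: {(11, 10), (13, 15)}
Taking the union: {(11, 10), (13, 15), (20, 5), (25, 11), (27, 10), (32, 21), (6, 34)}

{(11, 10), (13, 15), (20, 5), (25, 11), (27, 10), (32, 21), (6, 34)}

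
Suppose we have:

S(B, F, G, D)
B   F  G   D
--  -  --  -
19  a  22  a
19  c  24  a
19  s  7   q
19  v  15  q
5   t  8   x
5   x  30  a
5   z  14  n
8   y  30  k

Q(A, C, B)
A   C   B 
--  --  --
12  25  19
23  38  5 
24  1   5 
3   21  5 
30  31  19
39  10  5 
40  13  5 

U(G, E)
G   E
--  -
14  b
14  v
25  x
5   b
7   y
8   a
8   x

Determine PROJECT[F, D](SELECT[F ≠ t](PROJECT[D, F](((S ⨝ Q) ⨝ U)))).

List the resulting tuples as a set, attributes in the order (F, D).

{(s, q), (z, n)}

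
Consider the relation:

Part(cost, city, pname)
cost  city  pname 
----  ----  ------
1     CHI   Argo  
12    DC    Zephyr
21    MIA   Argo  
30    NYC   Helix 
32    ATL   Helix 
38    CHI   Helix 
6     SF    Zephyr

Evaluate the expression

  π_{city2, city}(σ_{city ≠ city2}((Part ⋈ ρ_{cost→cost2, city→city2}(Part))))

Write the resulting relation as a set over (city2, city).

{(ATL, CHI), (ATL, NYC), (CHI, ATL), (CHI, MIA), (CHI, NYC), (DC, SF), (MIA, CHI), (NYC, ATL), (NYC, CHI), (SF, DC)}

ρ[cost→cost2, city→city2]: schema becomes (cost2, city2, pname); tuples unchanged.
Part ⋈ ρ_{cost→cost2, city→city2}(Part) (natural join on pname): {(1, CHI, Argo, 1, CHI), (1, CHI, Argo, 21, MIA), (12, DC, Zephyr, 12, DC), (12, DC, Zephyr, 6, SF), (21, MIA, Argo, 1, CHI), (21, MIA, Argo, 21, MIA), (30, NYC, Helix, 30, NYC), (30, NYC, Helix, 32, ATL), (30, NYC, Helix, 38, CHI), (32, ATL, Helix, 30, NYC), (32, ATL, Helix, 32, ATL), (32, ATL, Helix, 38, CHI), (38, CHI, Helix, 30, NYC), (38, CHI, Helix, 32, ATL), (38, CHI, Helix, 38, CHI), (6, SF, Zephyr, 12, DC), (6, SF, Zephyr, 6, SF)}
Apply σ_{city ≠ city2}; surviving tuples: {(1, CHI, Argo, 21, MIA), (12, DC, Zephyr, 6, SF), (21, MIA, Argo, 1, CHI), (30, NYC, Helix, 32, ATL), (30, NYC, Helix, 38, CHI), (32, ATL, Helix, 30, NYC), (32, ATL, Helix, 38, CHI), (38, CHI, Helix, 30, NYC), (38, CHI, Helix, 32, ATL), (6, SF, Zephyr, 12, DC)}
Keep only column(s) city2, city: {(ATL, CHI), (ATL, NYC), (CHI, ATL), (CHI, MIA), (CHI, NYC), (DC, SF), (MIA, CHI), (NYC, ATL), (NYC, CHI), (SF, DC)}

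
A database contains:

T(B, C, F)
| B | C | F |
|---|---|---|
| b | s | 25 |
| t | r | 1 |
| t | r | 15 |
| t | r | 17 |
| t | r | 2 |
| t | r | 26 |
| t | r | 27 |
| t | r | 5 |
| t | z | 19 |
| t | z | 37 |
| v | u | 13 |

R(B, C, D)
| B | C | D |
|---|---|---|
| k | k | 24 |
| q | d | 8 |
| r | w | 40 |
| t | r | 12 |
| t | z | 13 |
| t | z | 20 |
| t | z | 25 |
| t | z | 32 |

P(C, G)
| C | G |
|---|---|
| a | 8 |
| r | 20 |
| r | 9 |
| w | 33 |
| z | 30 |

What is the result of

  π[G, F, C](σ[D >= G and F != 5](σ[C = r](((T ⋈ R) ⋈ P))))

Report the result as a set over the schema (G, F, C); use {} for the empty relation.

{(9, 1, r), (9, 15, r), (9, 17, r), (9, 2, r), (9, 26, r), (9, 27, r)}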